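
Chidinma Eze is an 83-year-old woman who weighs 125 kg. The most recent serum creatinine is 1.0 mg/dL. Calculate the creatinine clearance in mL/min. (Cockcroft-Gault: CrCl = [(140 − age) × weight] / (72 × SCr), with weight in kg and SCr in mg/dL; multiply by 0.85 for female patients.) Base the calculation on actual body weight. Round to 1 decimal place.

84.1 mL/min

CrCl = (140 − 83) × 125 / (72 × 1) × 0.85 = 7125.0 / 72.00 × 0.85 ≈ 84.1 mL/min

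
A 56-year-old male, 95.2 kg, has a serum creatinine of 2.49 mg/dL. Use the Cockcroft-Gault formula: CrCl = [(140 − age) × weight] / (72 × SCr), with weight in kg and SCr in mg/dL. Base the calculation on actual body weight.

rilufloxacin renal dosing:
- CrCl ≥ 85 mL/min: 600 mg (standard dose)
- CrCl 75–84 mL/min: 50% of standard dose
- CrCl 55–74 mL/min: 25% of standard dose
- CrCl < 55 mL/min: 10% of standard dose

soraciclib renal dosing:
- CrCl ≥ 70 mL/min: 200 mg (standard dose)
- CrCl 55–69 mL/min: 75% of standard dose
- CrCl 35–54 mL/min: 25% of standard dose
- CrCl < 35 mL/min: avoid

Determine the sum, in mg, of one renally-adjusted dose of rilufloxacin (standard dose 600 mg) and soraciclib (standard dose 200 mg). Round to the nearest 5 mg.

CrCl = (140 − 56) × 95.2 / (72 × 2.49) = 7996.8 / 179.28 ≈ 44.6 mL/min
CrCl ≈ 45 mL/min.
rilufloxacin: < 55 mL/min → 10% of 600 mg = 60 mg.
soraciclib: 35–54 mL/min → 25% of 200 mg = 50 mg.
Total = 60 + 50 = 110 mg.

110 mg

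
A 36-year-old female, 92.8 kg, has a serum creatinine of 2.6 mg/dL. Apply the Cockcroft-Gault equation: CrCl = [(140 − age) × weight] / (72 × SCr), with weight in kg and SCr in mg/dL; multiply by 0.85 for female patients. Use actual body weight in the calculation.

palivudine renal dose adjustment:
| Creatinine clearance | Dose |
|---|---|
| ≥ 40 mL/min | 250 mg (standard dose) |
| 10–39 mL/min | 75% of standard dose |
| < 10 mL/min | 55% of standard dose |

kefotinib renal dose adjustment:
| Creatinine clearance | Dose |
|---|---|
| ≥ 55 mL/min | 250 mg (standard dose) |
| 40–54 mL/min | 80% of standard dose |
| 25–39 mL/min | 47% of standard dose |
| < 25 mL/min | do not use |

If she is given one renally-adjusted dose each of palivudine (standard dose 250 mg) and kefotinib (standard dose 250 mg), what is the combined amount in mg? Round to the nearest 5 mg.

CrCl = (140 − 36) × 92.8 / (72 × 2.6) × 0.85 = 9651.2 / 187.20 × 0.85 ≈ 43.8 mL/min
CrCl ≈ 44 mL/min.
palivudine: ≥ 40 mL/min → 100% of 250 mg = 250 mg.
kefotinib: 40–54 mL/min → 80% of 250 mg = 200 mg.
Total = 250 + 200 = 450 mg.

450 mg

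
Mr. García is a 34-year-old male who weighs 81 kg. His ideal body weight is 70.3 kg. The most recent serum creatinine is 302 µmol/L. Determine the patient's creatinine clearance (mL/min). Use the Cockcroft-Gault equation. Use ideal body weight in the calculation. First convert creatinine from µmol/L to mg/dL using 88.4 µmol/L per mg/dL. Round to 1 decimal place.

30.3 mL/min

SCr = 302 / 88.4 = 3.416 mg/dL
CrCl = (140 − 34) × 70.3 / (72 × 3.416) = 7451.8 / 245.95 ≈ 30.3 mL/min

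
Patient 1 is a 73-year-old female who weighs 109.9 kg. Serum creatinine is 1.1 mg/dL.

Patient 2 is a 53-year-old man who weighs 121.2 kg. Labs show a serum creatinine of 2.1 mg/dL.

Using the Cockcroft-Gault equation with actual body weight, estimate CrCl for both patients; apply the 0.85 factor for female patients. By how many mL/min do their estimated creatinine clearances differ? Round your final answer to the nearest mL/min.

9 mL/min

Patient 1: CrCl = (140 − 73) × 109.9 / (72 × 1.1) × 0.85 = 7363.3 / 79.20 × 0.85 ≈ 79.0 mL/min
Patient 2: CrCl = (140 − 53) × 121.2 / (72 × 2.1) = 10544.4 / 151.20 ≈ 69.7 mL/min
|79.0 − 69.7| = 9.3 mL/min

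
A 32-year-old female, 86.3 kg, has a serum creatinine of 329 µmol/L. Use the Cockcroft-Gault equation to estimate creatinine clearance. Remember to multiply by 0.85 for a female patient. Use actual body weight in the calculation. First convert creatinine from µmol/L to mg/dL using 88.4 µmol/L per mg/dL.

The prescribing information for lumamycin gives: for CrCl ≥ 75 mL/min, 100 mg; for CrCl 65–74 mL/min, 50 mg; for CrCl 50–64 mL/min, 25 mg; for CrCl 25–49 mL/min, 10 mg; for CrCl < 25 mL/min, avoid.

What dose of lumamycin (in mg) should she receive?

10 mg

SCr = 329 / 88.4 = 3.722 mg/dL
CrCl = (140 − 32) × 86.3 / (72 × 3.722) × 0.85 = 9320.4 / 267.98 × 0.85 ≈ 29.6 mL/min
CrCl ≈ 30 mL/min → bracket 25–49 mL/min.
Dose for this bracket: 10 mg.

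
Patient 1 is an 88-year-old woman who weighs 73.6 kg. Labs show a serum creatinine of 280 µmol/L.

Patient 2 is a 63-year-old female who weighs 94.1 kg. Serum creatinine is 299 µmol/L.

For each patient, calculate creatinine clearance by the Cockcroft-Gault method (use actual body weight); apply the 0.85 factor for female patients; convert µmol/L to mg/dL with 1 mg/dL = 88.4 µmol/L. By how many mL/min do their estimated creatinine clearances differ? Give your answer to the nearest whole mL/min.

Patient 1: SCr = 280 / 88.4 = 3.167 mg/dL
Patient 1: CrCl = (140 − 88) × 73.6 / (72 × 3.167) × 0.85 = 3827.2 / 228.02 × 0.85 ≈ 14.3 mL/min
Patient 2: SCr = 299 / 88.4 = 3.382 mg/dL
Patient 2: CrCl = (140 − 63) × 94.1 / (72 × 3.382) × 0.85 = 7245.7 / 243.50 × 0.85 ≈ 25.3 mL/min
|14.3 − 25.3| = 11.0 mL/min

11 mL/min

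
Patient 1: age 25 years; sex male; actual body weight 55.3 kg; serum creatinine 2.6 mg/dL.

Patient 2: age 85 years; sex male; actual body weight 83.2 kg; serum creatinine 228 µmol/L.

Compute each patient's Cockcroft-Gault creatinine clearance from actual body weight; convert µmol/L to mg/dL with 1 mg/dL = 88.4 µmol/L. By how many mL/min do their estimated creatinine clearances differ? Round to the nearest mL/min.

9 mL/min

Patient 1: CrCl = (140 − 25) × 55.3 / (72 × 2.6) = 6359.5 / 187.20 ≈ 34.0 mL/min
Patient 2: SCr = 228 / 88.4 = 2.579 mg/dL
Patient 2: CrCl = (140 − 85) × 83.2 / (72 × 2.579) = 4576.0 / 185.69 ≈ 24.6 mL/min
|34.0 − 24.6| = 9.4 mL/min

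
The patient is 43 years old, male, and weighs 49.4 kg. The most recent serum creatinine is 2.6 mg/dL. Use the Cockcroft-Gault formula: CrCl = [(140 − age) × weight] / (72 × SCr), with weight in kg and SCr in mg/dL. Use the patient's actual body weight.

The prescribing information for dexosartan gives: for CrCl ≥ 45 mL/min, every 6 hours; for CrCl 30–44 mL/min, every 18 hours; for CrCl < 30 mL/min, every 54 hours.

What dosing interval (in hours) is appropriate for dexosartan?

every 54 hours

CrCl = (140 − 43) × 49.4 / (72 × 2.6) = 4791.8 / 187.20 ≈ 25.6 mL/min
CrCl ≈ 26 mL/min → bracket < 30 mL/min → every 54 hours.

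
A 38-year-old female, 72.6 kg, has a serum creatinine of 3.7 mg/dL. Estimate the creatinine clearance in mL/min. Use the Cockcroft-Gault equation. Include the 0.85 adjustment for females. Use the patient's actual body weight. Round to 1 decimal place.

23.6 mL/min

CrCl = (140 − 38) × 72.6 / (72 × 3.7) × 0.85 = 7405.2 / 266.40 × 0.85 ≈ 23.6 mL/min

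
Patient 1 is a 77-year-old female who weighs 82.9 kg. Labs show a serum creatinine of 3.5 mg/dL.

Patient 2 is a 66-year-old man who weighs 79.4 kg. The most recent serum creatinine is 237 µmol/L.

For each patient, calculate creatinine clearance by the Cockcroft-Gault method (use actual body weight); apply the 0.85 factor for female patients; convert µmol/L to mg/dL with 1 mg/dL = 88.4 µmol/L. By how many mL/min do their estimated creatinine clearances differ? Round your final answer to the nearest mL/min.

Patient 1: CrCl = (140 − 77) × 82.9 / (72 × 3.5) × 0.85 = 5222.7 / 252.00 × 0.85 ≈ 17.6 mL/min
Patient 2: SCr = 237 / 88.4 = 2.681 mg/dL
Patient 2: CrCl = (140 − 66) × 79.4 / (72 × 2.681) = 5875.6 / 193.03 ≈ 30.4 mL/min
|17.6 − 30.4| = 12.8 mL/min

13 mL/min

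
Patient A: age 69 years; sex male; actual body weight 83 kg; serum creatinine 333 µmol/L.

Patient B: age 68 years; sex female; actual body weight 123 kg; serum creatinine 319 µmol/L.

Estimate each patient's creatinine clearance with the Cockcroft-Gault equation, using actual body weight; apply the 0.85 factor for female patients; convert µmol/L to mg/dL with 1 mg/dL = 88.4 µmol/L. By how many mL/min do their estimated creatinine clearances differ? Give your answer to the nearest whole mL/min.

7 mL/min

Patient A: SCr = 333 / 88.4 = 3.767 mg/dL
Patient A: CrCl = (140 − 69) × 83 / (72 × 3.767) = 5893.0 / 271.22 ≈ 21.7 mL/min
Patient B: SCr = 319 / 88.4 = 3.609 mg/dL
Patient B: CrCl = (140 − 68) × 123 / (72 × 3.609) × 0.85 = 8856.0 / 259.85 × 0.85 ≈ 29.0 mL/min
|21.7 − 29.0| = 7.3 mL/min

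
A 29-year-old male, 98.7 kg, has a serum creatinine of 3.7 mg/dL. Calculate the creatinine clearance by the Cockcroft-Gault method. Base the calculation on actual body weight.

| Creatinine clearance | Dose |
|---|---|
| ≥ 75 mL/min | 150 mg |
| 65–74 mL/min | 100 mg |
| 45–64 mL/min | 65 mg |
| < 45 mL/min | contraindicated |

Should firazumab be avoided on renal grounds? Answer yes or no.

CrCl = (140 − 29) × 98.7 / (72 × 3.7) = 10955.7 / 266.40 ≈ 41.1 mL/min
CrCl ≈ 41 mL/min, which is < 45 mL/min.

yes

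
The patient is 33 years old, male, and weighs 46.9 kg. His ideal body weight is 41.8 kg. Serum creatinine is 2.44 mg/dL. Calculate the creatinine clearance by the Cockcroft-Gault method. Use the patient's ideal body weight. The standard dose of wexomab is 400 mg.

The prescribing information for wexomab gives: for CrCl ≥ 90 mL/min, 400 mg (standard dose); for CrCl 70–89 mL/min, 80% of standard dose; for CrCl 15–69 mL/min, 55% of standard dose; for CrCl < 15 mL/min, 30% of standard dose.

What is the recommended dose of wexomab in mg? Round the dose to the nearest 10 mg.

CrCl = (140 − 33) × 41.8 / (72 × 2.44) = 4472.6 / 175.68 ≈ 25.5 mL/min
CrCl ≈ 25 mL/min → bracket 15–69 mL/min.
55% of 400 mg = 220 mg

220 mg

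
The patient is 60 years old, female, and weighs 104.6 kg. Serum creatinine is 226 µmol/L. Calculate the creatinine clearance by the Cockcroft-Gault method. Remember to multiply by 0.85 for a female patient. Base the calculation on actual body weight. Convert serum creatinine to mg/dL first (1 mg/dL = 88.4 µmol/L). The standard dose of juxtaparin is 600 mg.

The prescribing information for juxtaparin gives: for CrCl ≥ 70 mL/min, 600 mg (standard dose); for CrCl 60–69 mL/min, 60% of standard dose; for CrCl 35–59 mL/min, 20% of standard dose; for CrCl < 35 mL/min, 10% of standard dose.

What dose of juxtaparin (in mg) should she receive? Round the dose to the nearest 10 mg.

SCr = 226 / 88.4 = 2.557 mg/dL
CrCl = (140 − 60) × 104.6 / (72 × 2.557) × 0.85 = 8368.0 / 184.10 × 0.85 ≈ 38.6 mL/min
CrCl ≈ 39 mL/min → bracket 35–59 mL/min.
20% of 600 mg = 120 mg

120 mg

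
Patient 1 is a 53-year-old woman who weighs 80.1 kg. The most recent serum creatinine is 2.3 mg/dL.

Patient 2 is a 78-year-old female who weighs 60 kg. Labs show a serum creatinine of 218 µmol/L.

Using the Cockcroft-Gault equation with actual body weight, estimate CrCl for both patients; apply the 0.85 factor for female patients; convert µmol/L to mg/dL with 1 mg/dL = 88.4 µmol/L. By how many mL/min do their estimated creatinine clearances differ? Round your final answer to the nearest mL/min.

Patient 1: CrCl = (140 − 53) × 80.1 / (72 × 2.3) × 0.85 = 6968.7 / 165.60 × 0.85 ≈ 35.8 mL/min
Patient 2: SCr = 218 / 88.4 = 2.466 mg/dL
Patient 2: CrCl = (140 − 78) × 60 / (72 × 2.466) × 0.85 = 3720.0 / 177.55 × 0.85 ≈ 17.8 mL/min
|35.8 − 17.8| = 18.0 mL/min

18 mL/min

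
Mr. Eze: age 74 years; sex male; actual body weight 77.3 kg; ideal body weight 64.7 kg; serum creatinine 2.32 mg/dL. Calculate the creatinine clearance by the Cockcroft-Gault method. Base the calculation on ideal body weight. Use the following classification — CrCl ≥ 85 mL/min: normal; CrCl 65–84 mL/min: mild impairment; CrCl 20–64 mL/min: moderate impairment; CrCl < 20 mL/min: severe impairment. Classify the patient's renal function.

moderate impairment

CrCl = (140 − 74) × 64.7 / (72 × 2.32) = 4270.2 / 167.04 ≈ 25.6 mL/min
26 mL/min falls in the 'moderate impairment' range.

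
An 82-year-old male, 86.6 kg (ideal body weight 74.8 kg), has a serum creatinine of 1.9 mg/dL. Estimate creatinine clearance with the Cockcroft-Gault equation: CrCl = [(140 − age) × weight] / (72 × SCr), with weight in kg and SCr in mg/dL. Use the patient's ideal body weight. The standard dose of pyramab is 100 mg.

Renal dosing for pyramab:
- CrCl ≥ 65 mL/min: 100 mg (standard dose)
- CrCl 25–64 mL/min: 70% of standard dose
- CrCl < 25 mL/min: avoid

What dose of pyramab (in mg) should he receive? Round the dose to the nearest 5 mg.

CrCl = (140 − 82) × 74.8 / (72 × 1.9) = 4338.4 / 136.80 ≈ 31.7 mL/min
CrCl ≈ 32 mL/min → bracket 25–64 mL/min.
70% of 100 mg = 70 mg

70 mg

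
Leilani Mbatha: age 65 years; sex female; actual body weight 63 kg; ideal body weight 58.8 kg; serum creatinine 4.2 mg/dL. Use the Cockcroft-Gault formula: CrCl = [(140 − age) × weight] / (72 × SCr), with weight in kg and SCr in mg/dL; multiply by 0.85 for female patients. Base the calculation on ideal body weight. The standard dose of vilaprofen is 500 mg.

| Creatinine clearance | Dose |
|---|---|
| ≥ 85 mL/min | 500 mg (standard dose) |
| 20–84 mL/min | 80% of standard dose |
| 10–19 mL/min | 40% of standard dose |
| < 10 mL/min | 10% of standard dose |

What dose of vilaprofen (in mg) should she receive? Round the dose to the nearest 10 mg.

200 mg

CrCl = (140 − 65) × 58.8 / (72 × 4.2) × 0.85 = 4410.0 / 302.40 × 0.85 ≈ 12.4 mL/min
CrCl ≈ 12 mL/min → bracket 10–19 mL/min.
40% of 500 mg = 200 mg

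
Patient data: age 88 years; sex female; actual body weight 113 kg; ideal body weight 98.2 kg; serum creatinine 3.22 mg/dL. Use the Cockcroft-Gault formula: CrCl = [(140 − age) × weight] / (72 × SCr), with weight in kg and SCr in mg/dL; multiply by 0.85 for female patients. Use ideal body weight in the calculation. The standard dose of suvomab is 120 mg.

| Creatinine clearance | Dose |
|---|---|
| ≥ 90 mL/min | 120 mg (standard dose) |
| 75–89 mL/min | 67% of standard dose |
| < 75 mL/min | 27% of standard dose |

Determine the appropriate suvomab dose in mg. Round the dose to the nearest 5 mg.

CrCl = (140 − 88) × 98.2 / (72 × 3.22) × 0.85 = 5106.4 / 231.84 × 0.85 ≈ 18.7 mL/min
CrCl ≈ 19 mL/min → bracket < 75 mL/min.
27% of 120 mg = 32.4 mg → 30 mg

30 mg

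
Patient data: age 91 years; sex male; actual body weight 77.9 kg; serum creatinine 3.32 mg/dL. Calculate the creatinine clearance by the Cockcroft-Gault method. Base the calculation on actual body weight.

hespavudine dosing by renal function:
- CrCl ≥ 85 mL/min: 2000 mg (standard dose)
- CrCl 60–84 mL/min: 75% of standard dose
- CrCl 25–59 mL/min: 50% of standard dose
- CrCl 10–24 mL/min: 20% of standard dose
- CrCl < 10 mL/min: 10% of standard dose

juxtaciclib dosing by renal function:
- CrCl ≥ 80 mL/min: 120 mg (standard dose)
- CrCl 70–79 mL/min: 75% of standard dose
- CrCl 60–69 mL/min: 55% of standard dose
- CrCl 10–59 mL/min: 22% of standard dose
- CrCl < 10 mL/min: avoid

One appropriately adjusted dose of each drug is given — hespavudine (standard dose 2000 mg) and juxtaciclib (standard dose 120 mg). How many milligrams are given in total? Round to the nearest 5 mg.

425 mg

CrCl = (140 − 91) × 77.9 / (72 × 3.32) = 3817.1 / 239.04 ≈ 16.0 mL/min
CrCl ≈ 16 mL/min.
hespavudine: 10–24 mL/min → 20% of 2000 mg = 400 mg.
juxtaciclib: 10–59 mL/min → 22% of 120 mg = 26.4 mg.
Total = 400 + 26.4 = 426.4 mg.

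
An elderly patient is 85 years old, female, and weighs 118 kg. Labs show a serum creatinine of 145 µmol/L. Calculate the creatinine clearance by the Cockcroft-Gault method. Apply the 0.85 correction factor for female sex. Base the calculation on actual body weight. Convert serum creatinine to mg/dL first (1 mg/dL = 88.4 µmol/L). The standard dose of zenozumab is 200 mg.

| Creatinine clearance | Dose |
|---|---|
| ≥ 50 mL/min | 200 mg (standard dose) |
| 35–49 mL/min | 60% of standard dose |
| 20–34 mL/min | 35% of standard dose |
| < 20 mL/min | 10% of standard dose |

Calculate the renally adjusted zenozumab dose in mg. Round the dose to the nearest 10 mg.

SCr = 145 / 88.4 = 1.64 mg/dL
CrCl = (140 − 85) × 118 / (72 × 1.64) × 0.85 = 6490.0 / 118.08 × 0.85 ≈ 46.7 mL/min
CrCl ≈ 47 mL/min → bracket 35–49 mL/min.
60% of 200 mg = 120 mg

120 mg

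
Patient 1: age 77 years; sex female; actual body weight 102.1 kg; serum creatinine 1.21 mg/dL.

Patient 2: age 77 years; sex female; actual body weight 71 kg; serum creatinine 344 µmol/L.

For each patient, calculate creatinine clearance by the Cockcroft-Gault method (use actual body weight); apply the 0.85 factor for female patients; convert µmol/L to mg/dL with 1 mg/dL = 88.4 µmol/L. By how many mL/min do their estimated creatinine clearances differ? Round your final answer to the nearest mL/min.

Patient 1: CrCl = (140 − 77) × 102.1 / (72 × 1.21) × 0.85 = 6432.3 / 87.12 × 0.85 ≈ 62.8 mL/min
Patient 2: SCr = 344 / 88.4 = 3.891 mg/dL
Patient 2: CrCl = (140 − 77) × 71 / (72 × 3.891) × 0.85 = 4473.0 / 280.15 × 0.85 ≈ 13.6 mL/min
|62.8 − 13.6| = 49.2 mL/min

49 mL/min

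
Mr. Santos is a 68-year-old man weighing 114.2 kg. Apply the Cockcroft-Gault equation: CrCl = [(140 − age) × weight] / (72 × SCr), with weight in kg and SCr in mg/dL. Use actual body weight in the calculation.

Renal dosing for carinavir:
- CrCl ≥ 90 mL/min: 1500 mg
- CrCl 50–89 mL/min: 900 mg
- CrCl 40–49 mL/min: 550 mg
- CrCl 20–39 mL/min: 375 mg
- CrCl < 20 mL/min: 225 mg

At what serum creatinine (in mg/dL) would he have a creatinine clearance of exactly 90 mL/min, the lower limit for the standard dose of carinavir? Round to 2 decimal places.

1.27 mg/dL

Standard dose requires CrCl ≥ 90 mL/min.
Set (140 − 68) × 114.2 / (72 × SCr) = 90
SCr = (140 − 68) × 114.2 / (72 × 90) = 1.269 mg/dL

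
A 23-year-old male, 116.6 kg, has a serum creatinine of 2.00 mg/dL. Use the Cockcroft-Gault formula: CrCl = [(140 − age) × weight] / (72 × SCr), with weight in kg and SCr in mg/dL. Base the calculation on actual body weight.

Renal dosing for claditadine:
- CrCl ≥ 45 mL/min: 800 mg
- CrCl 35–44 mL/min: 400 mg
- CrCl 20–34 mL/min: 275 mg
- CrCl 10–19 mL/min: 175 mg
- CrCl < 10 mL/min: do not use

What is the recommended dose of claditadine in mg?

CrCl = (140 − 23) × 116.6 / (72 × 2) = 13642.2 / 144.00 ≈ 94.7 mL/min
CrCl ≈ 95 mL/min → bracket ≥ 45 mL/min.
Dose for this bracket: 800 mg.

800 mg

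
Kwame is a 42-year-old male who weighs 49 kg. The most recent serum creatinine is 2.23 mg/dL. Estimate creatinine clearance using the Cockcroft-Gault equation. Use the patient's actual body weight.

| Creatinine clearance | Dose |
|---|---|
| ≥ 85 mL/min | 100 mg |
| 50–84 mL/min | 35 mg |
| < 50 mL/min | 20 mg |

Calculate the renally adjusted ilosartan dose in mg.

20 mg

CrCl = (140 − 42) × 49 / (72 × 2.23) = 4802.0 / 160.56 ≈ 29.9 mL/min
CrCl ≈ 30 mL/min → bracket < 50 mL/min.
Dose for this bracket: 20 mg.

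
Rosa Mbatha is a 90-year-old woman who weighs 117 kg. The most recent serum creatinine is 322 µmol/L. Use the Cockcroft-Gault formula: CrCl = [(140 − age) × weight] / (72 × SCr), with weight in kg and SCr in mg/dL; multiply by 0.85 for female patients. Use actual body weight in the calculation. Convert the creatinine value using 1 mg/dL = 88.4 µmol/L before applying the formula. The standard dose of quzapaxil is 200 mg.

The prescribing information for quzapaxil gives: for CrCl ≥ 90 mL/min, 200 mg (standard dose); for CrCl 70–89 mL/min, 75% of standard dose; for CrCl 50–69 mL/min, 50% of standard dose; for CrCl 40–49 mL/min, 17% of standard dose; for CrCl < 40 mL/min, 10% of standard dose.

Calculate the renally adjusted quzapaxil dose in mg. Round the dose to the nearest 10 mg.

SCr = 322 / 88.4 = 3.643 mg/dL
CrCl = (140 − 90) × 117 / (72 × 3.643) × 0.85 = 5850.0 / 262.30 × 0.85 ≈ 19.0 mL/min
CrCl ≈ 19 mL/min → bracket < 40 mL/min.
10% of 200 mg = 20 mg

20 mg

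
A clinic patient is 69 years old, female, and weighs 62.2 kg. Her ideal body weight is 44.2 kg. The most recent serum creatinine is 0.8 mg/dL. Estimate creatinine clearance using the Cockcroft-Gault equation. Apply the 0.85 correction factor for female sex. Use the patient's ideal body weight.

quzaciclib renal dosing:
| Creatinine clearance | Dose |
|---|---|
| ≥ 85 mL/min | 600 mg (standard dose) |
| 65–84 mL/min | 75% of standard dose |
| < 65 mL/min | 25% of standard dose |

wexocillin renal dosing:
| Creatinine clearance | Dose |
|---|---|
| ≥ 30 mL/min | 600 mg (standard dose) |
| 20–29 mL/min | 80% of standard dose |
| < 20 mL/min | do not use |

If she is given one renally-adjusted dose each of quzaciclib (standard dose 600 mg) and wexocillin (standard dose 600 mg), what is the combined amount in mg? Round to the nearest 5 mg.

CrCl = (140 − 69) × 44.2 / (72 × 0.8) × 0.85 = 3138.2 / 57.60 × 0.85 ≈ 46.3 mL/min
CrCl ≈ 46 mL/min.
quzaciclib: < 65 mL/min → 25% of 600 mg = 150 mg.
wexocillin: ≥ 30 mL/min → 100% of 600 mg = 600 mg.
Total = 150 + 600 = 750 mg.

750 mg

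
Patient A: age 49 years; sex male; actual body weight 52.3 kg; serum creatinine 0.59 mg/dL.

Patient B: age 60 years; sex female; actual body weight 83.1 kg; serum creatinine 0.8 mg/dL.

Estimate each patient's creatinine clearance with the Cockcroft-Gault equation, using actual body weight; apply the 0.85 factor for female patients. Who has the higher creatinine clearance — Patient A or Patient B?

Patient A: CrCl = (140 − 49) × 52.3 / (72 × 0.59) = 4759.3 / 42.48 ≈ 112.0 mL/min
Patient B: CrCl = (140 − 60) × 83.1 / (72 × 0.8) × 0.85 = 6648.0 / 57.60 × 0.85 ≈ 98.1 mL/min
112.0 vs 98.1 mL/min → Patient A is higher.

Patient A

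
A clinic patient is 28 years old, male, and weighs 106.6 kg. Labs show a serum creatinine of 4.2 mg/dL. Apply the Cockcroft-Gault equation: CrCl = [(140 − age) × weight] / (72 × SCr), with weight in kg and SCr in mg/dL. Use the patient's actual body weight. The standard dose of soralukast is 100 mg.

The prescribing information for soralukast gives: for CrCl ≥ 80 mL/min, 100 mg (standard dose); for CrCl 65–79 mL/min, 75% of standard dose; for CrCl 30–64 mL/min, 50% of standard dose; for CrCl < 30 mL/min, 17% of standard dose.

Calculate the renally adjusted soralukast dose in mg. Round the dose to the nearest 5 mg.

CrCl = (140 − 28) × 106.6 / (72 × 4.2) = 11939.2 / 302.40 ≈ 39.5 mL/min
CrCl ≈ 39 mL/min → bracket 30–64 mL/min.
50% of 100 mg = 50 mg

50 mg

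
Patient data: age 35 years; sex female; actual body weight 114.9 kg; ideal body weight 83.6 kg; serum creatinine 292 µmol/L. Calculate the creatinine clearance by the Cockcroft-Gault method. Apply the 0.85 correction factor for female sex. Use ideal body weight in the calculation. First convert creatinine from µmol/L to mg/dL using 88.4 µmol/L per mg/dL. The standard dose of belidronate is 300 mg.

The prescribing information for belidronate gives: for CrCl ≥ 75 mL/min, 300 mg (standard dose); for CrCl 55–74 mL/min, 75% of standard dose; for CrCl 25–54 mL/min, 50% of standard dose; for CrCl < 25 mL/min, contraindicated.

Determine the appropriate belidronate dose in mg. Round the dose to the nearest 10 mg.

150 mg

SCr = 292 / 88.4 = 3.303 mg/dL
CrCl = (140 − 35) × 83.6 / (72 × 3.303) × 0.85 = 8778.0 / 237.82 × 0.85 ≈ 31.4 mL/min
CrCl ≈ 31 mL/min → bracket 25–54 mL/min.
50% of 300 mg = 150 mg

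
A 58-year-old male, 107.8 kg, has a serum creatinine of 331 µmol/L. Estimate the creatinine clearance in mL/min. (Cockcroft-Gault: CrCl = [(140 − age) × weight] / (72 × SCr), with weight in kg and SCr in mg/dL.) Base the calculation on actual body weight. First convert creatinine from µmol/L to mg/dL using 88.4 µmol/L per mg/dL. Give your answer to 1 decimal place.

SCr = 331 / 88.4 = 3.744 mg/dL
CrCl = (140 − 58) × 107.8 / (72 × 3.744) = 8839.6 / 269.57 ≈ 32.8 mL/min

32.8 mL/min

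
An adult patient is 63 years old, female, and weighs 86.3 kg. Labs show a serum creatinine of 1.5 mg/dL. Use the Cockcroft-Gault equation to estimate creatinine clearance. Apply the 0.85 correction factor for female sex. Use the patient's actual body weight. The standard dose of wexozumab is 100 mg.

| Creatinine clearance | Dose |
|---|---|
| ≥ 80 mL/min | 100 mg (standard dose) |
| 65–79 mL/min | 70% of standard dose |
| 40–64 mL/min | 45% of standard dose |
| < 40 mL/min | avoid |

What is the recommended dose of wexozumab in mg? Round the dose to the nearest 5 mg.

CrCl = (140 − 63) × 86.3 / (72 × 1.5) × 0.85 = 6645.1 / 108.00 × 0.85 ≈ 52.3 mL/min
CrCl ≈ 52 mL/min → bracket 40–64 mL/min.
45% of 100 mg = 45 mg

45 mg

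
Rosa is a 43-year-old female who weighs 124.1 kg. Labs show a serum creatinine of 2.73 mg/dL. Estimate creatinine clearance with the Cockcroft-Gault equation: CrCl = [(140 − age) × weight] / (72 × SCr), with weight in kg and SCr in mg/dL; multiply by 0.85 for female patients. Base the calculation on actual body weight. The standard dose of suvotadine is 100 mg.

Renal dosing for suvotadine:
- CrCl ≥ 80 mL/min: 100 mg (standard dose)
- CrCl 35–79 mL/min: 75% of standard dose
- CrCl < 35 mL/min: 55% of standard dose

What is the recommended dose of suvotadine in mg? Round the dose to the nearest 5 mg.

75 mg

CrCl = (140 − 43) × 124.1 / (72 × 2.73) × 0.85 = 12037.7 / 196.56 × 0.85 ≈ 52.1 mL/min
CrCl ≈ 52 mL/min → bracket 35–79 mL/min.
75% of 100 mg = 75 mg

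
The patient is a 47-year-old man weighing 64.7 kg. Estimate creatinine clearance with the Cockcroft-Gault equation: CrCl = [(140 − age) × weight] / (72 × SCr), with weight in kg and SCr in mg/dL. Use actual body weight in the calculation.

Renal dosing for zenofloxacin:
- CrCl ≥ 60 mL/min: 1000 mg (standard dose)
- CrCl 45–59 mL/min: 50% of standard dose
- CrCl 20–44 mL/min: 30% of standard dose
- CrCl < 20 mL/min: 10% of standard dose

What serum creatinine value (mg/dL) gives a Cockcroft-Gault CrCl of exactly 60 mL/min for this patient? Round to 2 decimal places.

1.39 mg/dL

Standard dose requires CrCl ≥ 60 mL/min.
Set (140 − 47) × 64.7 / (72 × SCr) = 60
SCr = (140 − 47) × 64.7 / (72 × 60) = 1.393 mg/dL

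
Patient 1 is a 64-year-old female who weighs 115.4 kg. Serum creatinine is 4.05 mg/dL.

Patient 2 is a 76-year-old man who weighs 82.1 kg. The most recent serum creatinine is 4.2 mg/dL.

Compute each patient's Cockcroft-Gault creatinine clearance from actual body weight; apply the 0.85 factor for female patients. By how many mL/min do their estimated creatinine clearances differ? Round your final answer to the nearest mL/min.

8 mL/min

Patient 1: CrCl = (140 − 64) × 115.4 / (72 × 4.05) × 0.85 = 8770.4 / 291.60 × 0.85 ≈ 25.6 mL/min
Patient 2: CrCl = (140 − 76) × 82.1 / (72 × 4.2) = 5254.4 / 302.40 ≈ 17.4 mL/min
|25.6 − 17.4| = 8.2 mL/min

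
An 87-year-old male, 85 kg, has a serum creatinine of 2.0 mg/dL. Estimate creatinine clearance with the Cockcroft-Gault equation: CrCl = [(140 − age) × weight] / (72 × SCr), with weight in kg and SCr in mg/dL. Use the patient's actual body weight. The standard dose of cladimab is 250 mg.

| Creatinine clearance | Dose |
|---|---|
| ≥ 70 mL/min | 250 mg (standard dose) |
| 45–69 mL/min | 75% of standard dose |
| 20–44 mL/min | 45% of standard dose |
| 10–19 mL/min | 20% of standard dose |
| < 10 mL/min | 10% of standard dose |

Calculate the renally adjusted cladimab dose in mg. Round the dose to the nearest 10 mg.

CrCl = (140 − 87) × 85 / (72 × 2) = 4505.0 / 144.00 ≈ 31.3 mL/min
CrCl ≈ 31 mL/min → bracket 20–44 mL/min.
45% of 250 mg = 112.5 mg → 110 mg

110 mg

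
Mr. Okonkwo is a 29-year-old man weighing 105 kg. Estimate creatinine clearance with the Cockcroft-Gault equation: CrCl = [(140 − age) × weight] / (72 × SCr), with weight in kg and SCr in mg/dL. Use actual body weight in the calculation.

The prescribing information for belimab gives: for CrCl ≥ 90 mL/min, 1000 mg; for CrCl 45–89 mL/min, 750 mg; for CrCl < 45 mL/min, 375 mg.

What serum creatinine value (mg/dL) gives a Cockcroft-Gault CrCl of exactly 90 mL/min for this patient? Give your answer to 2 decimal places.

1.80 mg/dL

Standard dose requires CrCl ≥ 90 mL/min.
Set (140 − 29) × 105 / (72 × SCr) = 90
SCr = (140 − 29) × 105 / (72 × 90) = 1.799 mg/dL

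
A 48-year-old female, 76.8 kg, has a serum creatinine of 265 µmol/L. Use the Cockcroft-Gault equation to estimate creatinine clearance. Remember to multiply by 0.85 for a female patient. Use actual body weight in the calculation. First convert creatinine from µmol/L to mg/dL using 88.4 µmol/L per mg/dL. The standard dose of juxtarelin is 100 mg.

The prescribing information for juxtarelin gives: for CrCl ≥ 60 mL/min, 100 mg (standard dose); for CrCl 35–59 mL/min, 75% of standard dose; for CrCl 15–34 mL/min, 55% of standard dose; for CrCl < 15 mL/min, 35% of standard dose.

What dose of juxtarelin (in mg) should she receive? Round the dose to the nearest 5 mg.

SCr = 265 / 88.4 = 2.998 mg/dL
CrCl = (140 − 48) × 76.8 / (72 × 2.998) × 0.85 = 7065.6 / 215.86 × 0.85 ≈ 27.8 mL/min
CrCl ≈ 28 mL/min → bracket 15–34 mL/min.
55% of 100 mg = 55 mg

55 mg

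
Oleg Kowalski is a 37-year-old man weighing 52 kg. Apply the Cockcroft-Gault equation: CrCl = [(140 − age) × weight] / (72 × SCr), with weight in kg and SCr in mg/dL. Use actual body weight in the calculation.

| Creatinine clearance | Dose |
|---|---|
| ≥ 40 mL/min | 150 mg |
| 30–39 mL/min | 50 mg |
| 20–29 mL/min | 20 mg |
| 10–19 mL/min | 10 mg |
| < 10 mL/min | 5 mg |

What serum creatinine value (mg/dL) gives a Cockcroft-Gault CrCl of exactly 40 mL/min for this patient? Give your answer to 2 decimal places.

Standard dose requires CrCl ≥ 40 mL/min.
Set (140 − 37) × 52 / (72 × SCr) = 40
SCr = (140 − 37) × 52 / (72 × 40) = 1.860 mg/dL

1.86 mg/dL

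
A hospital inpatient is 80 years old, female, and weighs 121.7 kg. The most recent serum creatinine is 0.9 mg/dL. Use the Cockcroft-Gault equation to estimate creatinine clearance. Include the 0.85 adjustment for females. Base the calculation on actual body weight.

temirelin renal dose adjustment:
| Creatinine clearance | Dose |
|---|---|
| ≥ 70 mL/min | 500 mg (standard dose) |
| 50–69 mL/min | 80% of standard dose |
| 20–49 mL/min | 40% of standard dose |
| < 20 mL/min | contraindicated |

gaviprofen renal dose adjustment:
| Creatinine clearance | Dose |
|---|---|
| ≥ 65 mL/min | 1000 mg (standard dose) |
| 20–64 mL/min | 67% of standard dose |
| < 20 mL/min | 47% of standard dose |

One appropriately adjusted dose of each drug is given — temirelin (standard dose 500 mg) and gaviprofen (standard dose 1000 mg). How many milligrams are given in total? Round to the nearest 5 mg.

CrCl = (140 − 80) × 121.7 / (72 × 0.9) × 0.85 = 7302.0 / 64.80 × 0.85 ≈ 95.8 mL/min
CrCl ≈ 96 mL/min.
temirelin: ≥ 70 mL/min → 100% of 500 mg = 500 mg.
gaviprofen: ≥ 65 mL/min → 100% of 1000 mg = 1000 mg.
Total = 500 + 1000 = 1500 mg.

1500 mg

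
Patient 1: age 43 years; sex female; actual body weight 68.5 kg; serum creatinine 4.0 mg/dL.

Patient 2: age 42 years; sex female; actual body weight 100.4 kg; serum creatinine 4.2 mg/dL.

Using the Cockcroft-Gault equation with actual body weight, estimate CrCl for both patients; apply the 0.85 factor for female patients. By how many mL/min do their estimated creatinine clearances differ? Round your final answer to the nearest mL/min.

8 mL/min

Patient 1: CrCl = (140 − 43) × 68.5 / (72 × 4) × 0.85 = 6644.5 / 288.00 × 0.85 ≈ 19.6 mL/min
Patient 2: CrCl = (140 − 42) × 100.4 / (72 × 4.2) × 0.85 = 9839.2 / 302.40 × 0.85 ≈ 27.7 mL/min
|19.6 − 27.7| = 8.1 mL/min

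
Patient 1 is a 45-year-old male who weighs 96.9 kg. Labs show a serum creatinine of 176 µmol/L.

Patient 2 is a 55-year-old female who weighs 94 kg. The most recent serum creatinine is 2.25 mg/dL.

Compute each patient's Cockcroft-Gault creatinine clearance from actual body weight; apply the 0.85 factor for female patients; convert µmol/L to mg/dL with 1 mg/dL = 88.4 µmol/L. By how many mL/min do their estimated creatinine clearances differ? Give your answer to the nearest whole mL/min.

22 mL/min

Patient 1: SCr = 176 / 88.4 = 1.991 mg/dL
Patient 1: CrCl = (140 − 45) × 96.9 / (72 × 1.991) = 9205.5 / 143.35 ≈ 64.2 mL/min
Patient 2: CrCl = (140 − 55) × 94 / (72 × 2.25) × 0.85 = 7990.0 / 162.00 × 0.85 ≈ 41.9 mL/min
|64.2 − 41.9| = 22.3 mL/min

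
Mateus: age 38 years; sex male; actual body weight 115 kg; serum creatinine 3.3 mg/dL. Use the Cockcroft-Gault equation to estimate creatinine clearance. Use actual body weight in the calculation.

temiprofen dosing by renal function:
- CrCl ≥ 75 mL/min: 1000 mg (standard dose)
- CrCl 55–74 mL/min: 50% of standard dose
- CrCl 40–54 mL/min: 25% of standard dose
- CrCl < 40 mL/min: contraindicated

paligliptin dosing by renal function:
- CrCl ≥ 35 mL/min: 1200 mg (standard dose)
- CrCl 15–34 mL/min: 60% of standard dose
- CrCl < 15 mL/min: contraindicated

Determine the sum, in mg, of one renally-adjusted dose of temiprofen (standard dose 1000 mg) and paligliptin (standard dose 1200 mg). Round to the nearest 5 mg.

CrCl = (140 − 38) × 115 / (72 × 3.3) = 11730.0 / 237.60 ≈ 49.4 mL/min
CrCl ≈ 49 mL/min.
temiprofen: 40–54 mL/min → 25% of 1000 mg = 250 mg.
paligliptin: ≥ 35 mL/min → 100% of 1200 mg = 1200 mg.
Total = 250 + 1200 = 1450 mg.

1450 mg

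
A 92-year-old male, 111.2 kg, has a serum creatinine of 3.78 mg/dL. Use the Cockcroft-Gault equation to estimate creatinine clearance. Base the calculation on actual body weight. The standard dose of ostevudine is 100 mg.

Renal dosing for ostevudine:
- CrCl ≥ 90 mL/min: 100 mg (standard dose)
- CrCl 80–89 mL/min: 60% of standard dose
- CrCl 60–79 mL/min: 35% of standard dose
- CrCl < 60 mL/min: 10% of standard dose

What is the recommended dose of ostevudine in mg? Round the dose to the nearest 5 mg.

10 mg

CrCl = (140 − 92) × 111.2 / (72 × 3.78) = 5337.6 / 272.16 ≈ 19.6 mL/min
CrCl ≈ 20 mL/min → bracket < 60 mL/min.
10% of 100 mg = 10 mg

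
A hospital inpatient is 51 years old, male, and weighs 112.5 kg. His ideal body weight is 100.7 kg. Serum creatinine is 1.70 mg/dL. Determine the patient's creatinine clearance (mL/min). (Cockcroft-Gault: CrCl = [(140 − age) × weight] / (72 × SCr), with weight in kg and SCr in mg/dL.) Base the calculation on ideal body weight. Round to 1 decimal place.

73.2 mL/min

CrCl = (140 − 51) × 100.7 / (72 × 1.7) = 8962.3 / 122.40 ≈ 73.2 mL/min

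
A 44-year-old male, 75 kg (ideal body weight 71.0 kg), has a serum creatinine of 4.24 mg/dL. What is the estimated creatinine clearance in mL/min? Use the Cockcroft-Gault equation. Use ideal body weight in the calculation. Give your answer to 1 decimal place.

22.3 mL/min

CrCl = (140 − 44) × 71 / (72 × 4.24) = 6816.0 / 305.28 ≈ 22.3 mL/min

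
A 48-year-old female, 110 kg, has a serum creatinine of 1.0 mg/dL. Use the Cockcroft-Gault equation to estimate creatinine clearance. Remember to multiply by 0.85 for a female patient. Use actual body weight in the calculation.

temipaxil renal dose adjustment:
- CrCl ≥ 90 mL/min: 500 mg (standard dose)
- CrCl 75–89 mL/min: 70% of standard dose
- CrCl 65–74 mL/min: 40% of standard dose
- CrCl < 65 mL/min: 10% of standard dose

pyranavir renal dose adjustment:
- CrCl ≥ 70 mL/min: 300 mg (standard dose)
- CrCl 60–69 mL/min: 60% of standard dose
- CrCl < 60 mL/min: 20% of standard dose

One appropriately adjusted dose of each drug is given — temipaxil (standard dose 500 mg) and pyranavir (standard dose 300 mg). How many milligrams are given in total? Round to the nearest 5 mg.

CrCl = (140 − 48) × 110 / (72 × 1) × 0.85 = 10120.0 / 72.00 × 0.85 ≈ 119.5 mL/min
CrCl ≈ 119 mL/min.
temipaxil: ≥ 90 mL/min → 100% of 500 mg = 500 mg.
pyranavir: ≥ 70 mL/min → 100% of 300 mg = 300 mg.
Total = 500 + 300 = 800 mg.

800 mg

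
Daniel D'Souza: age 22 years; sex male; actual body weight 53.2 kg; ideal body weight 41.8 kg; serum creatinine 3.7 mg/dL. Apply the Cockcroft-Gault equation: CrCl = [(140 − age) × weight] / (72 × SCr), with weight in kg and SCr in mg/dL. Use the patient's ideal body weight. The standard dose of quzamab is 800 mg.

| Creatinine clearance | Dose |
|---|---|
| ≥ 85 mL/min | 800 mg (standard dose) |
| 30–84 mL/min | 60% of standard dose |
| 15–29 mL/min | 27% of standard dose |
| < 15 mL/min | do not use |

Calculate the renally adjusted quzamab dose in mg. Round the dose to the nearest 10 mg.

CrCl = (140 − 22) × 41.8 / (72 × 3.7) = 4932.4 / 266.40 ≈ 18.5 mL/min
CrCl ≈ 19 mL/min → bracket 15–29 mL/min.
27% of 800 mg = 216 mg → 220 mg

220 mg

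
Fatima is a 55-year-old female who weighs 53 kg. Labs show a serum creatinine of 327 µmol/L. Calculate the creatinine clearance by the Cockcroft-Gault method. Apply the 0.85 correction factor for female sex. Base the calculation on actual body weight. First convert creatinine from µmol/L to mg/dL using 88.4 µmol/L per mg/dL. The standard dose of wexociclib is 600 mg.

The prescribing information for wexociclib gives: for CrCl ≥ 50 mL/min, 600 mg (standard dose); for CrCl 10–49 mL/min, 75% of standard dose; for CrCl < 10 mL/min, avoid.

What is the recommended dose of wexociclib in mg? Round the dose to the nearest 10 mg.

450 mg

SCr = 327 / 88.4 = 3.699 mg/dL
CrCl = (140 − 55) × 53 / (72 × 3.699) × 0.85 = 4505.0 / 266.33 × 0.85 ≈ 14.4 mL/min
CrCl ≈ 14 mL/min → bracket 10–49 mL/min.
75% of 600 mg = 450 mg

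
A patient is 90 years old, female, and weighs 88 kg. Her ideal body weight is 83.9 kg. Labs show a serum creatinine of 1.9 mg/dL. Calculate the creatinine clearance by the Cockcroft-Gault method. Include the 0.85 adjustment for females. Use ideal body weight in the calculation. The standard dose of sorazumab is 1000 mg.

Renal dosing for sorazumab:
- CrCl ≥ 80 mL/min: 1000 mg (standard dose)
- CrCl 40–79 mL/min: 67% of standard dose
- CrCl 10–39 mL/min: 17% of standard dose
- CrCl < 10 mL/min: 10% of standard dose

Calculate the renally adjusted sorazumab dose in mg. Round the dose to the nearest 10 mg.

CrCl = (140 − 90) × 83.9 / (72 × 1.9) × 0.85 = 4195.0 / 136.80 × 0.85 ≈ 26.1 mL/min
CrCl ≈ 26 mL/min → bracket 10–39 mL/min.
17% of 1000 mg = 170 mg

170 mg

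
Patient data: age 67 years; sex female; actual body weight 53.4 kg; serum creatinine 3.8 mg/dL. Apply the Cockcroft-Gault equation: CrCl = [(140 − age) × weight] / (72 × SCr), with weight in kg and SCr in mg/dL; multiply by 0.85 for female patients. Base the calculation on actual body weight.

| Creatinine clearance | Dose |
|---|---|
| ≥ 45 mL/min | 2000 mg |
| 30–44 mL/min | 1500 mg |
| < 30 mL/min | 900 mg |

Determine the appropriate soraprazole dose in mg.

CrCl = (140 − 67) × 53.4 / (72 × 3.8) × 0.85 = 3898.2 / 273.60 × 0.85 ≈ 12.1 mL/min
CrCl ≈ 12 mL/min → bracket < 30 mL/min.
Dose for this bracket: 900 mg.

900 mg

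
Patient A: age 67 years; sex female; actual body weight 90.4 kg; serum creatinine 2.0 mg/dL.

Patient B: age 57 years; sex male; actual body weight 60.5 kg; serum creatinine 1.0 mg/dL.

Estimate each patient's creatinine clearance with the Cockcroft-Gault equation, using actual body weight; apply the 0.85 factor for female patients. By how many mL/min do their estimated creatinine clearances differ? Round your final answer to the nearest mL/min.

Patient A: CrCl = (140 − 67) × 90.4 / (72 × 2) × 0.85 = 6599.2 / 144.00 × 0.85 ≈ 39.0 mL/min
Patient B: CrCl = (140 − 57) × 60.5 / (72 × 1) = 5021.5 / 72.00 ≈ 69.7 mL/min
|39.0 − 69.7| = 30.7 mL/min

31 mL/min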